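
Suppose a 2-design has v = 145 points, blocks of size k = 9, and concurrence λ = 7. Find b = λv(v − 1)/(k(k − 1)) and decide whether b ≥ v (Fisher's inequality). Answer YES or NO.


b = λv(v − 1)/(k(k − 1)) = 7·145·144/(9·8) = 146160/72 = 2030.
Compare with v = 145: b ≥ v, so Fisher's inequality holds.

YES


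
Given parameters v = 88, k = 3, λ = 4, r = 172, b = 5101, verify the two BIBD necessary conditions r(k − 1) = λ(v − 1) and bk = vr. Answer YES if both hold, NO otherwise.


Condition (i): r(k − 1) = 172·2 = 344; λ(v − 1) = 4·87 = 348. Match? NO.
Condition (ii): bk = 5101·3 = 15303; vr = 88·172 = 15136. Match? NO.
Both conditions hold? NO.

NO


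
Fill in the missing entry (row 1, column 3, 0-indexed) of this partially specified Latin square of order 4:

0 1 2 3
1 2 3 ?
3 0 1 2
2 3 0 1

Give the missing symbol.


Row 1 contains symbols [1, 2, 3] — missing [0].
Column 3 contains symbols [1, 2, 3] — missing [0].
The missing symbol must appear in both missing sets; intersection = [0].
Therefore the hidden value is 0.

Missing value = 0.


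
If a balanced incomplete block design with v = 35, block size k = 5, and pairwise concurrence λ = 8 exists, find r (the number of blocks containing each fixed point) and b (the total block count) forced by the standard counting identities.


Any 2-(v, k, λ) BIBD satisfies two necessary conditions:
  (i)  Each point sits in r blocks, and counting incidences through any fixed point gives r(k − 1) = λ(v − 1), so r = λ(v − 1)/(k − 1).
  (ii) Total incidences bk = vr, so b = vr/k.
Step 1: r = λ(v − 1)/(k − 1) = 8·(35 − 1)/(5 − 1) = 8·34/4 = 272/4 = 68.
Step 2: b = vr/k = 35·68/5 = 2380/5 = 476.
Check integrality: r = 68 ∈ Z ✓, b = 476 ∈ Z ✓.
(These identities are necessary conditions: they determine r and b for any design with these parameters, but do not by themselves prove that one exists.)

r = 68, b = 476.


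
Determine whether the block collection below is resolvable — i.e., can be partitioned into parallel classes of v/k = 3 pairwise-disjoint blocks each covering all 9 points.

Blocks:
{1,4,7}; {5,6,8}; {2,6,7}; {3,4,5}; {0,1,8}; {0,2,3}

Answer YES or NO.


v = 9, block size k = 3, number of blocks = 6.
For resolvability, blocks must partition into parallel classes of size v/k = 3.
Total blocks must therefore be a multiple of 3: 6 = 3·2 + 0 ⇒ divisible ✓.
Greedy packing gives 2 candidate class(es). Each should be a full parallel class (size 3, covers all 9 points).
  Class 1 (3 blocks): {1,4,7}; {5,6,8}; {0,2,3}. Points covered: [0, 1, 2, 3, 4, 5, 6, 7, 8].
  Class 2 (3 blocks): {2,6,7}; {3,4,5}; {0,1,8}. Points covered: [0, 1, 2, 3, 4, 5, 6, 7, 8].
All classes full (size 3)? YES. All classes cover every point? YES.
Resolvable? YES.

YES


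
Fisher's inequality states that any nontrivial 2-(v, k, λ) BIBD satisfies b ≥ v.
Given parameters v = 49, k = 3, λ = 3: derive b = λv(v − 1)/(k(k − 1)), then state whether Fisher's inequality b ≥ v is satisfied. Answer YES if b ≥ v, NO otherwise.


r = λ(v − 1)/(k − 1) = 3·48/2 = 72.
b = vr/k = 49·72/3 = 1176.
Fisher's inequality: b ≥ v ⇔ 1176 ≥ 49? YES.

YES


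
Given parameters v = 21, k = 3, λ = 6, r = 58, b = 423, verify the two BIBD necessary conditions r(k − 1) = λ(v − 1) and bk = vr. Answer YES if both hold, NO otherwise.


Condition (i): r(k − 1) = 58·2 = 116; λ(v − 1) = 6·20 = 120. Match? NO.
Condition (ii): bk = 423·3 = 1269; vr = 21·58 = 1218. Match? NO.
Both conditions hold? NO.

NO


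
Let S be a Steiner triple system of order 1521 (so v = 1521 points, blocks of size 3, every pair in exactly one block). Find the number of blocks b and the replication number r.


An STS(v) is a 2-(v, 3, 1) BIBD: block size k = 3, λ = 1.
Replication: r(k − 1) = λ(v − 1) ⇒ r·2 = 1521 − 1 = 1520 ⇒ r = 760.
Block count: bk = vr ⇒ b·3 = 1521·760 = 1155960 ⇒ b = 385320.
(Check via b = v(v − 1)/6 = 1521·1520/6 = 2311920/6 = 385320.)

r = 760, b = 385320.


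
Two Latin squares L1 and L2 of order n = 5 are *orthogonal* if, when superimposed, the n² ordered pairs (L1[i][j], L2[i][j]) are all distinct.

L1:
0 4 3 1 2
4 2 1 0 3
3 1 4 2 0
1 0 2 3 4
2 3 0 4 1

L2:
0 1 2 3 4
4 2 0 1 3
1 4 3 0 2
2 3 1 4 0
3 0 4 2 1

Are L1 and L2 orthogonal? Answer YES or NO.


Form the n² = 25 superimposed pairs (L1[i][j], L2[i][j]), row by row (rows and columns indexed from 0):
row 0: (0,0) (4,1) (3,2) (1,3) (2,4)
row 1: (4,4) (2,2) (1,0) (0,1) (3,3)
row 2: (3,1) (1,4) (4,3) (2,0) (0,2)
row 3: (1,2) (0,3) (2,1) (3,4) (4,0)
row 4: (2,3) (3,0) (0,4) (4,2) (1,1)
Orthogonality requires all 25 pairs distinct.
Check by first coordinate: for each symbol s of L1, list the L2 entries in the n cells where L1 = s; they must all differ.
  L1 = 0: L2 entries (in reading order) 0, 1, 2, 3, 4 — all 5 distinct ✓
  L1 = 1: L2 entries (in reading order) 3, 0, 4, 2, 1 — all 5 distinct ✓
  L1 = 2: L2 entries (in reading order) 4, 2, 0, 1, 3 — all 5 distinct ✓
  L1 = 3: L2 entries (in reading order) 2, 3, 1, 4, 0 — all 5 distinct ✓
  L1 = 4: L2 entries (in reading order) 1, 4, 3, 0, 2 — all 5 distinct ✓
Every symbol of L1 meets every symbol of L2 exactly once, so all 25 pairs are distinct (25 of 25).
Conclusion: YES.

YES


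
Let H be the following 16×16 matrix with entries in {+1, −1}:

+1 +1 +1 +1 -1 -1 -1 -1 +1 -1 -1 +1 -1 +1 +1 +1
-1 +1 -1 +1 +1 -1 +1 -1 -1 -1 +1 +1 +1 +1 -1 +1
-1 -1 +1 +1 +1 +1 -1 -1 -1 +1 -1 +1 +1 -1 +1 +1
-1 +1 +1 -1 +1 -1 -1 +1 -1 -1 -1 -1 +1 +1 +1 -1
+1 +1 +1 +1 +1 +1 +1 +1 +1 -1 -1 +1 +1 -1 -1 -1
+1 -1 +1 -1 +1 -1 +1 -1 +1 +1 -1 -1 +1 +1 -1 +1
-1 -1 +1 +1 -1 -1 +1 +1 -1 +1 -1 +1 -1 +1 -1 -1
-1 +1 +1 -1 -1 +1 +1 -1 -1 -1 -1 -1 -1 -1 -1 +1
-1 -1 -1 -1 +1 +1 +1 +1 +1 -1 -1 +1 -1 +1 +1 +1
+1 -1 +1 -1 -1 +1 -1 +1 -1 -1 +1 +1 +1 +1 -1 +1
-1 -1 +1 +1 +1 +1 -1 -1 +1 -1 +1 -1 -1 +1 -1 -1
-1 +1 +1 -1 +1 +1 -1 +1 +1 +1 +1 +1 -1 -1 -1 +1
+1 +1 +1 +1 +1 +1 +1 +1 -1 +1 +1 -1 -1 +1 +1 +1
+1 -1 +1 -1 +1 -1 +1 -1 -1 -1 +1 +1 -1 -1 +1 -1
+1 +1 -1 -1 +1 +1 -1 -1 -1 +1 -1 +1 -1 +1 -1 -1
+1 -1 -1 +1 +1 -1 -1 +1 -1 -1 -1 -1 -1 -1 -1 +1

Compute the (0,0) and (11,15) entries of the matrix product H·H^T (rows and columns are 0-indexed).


Row 0 of H: [1, 1, 1, 1, -1, -1, -1, -1, 1, -1, -1, 1, -1, 1, 1, 1].
Row 11 of H: [-1, 1, 1, -1, 1, 1, -1, 1, 1, 1, 1, 1, -1, -1, -1, 1].
Row 15 of H: [1, -1, -1, 1, 1, -1, -1, 1, -1, -1, -1, -1, -1, -1, -1, 1].
(H·H^T)[0][0] = Σ_j H[0][j]·H[0][j] = (1)² + (1)² + (1)² + (1)² + (-1)² + (-1)² + (-1)² + (-1)² + (1)² + (-1)² + (-1)² + (1)² + (-1)² + (1)² + (1)² + (1)² = 1 + 1 + 1 + 1 + 1 + 1 + 1 + 1 + 1 + 1 + 1 + 1 + 1 + 1 + 1 + 1 = 16.
(H·H^T)[11][15] = Σ_j H[11][j]·H[15][j] = (-1)·(1) + (1)·(-1) + (1)·(-1) + (-1)·(1) + (1)·(1) + (1)·(-1) + (-1)·(-1) + (1)·(1) + (1)·(-1) + (1)·(-1) + (1)·(-1) + (1)·(-1) + (-1)·(-1) + (-1)·(-1) + (-1)·(-1) + (1)·(1) = -1 + -1 + -1 + -1 + 1 + -1 + 1 + 1 + -1 + -1 + -1 + -1 + 1 + 1 + 1 + 1 = -2.
Rows 11 and 15 are not orthogonal (dot product = -2 ≠ 0), so H is not a Hadamard matrix.

(0,0) entry = 16; (11,15) entry = -2.


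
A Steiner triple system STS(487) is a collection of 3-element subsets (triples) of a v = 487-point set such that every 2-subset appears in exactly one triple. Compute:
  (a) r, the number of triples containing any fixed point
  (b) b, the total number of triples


An STS(v) is a 2-(v, 3, 1) BIBD: block size k = 3, λ = 1.
Replication: r(k − 1) = λ(v − 1) ⇒ r·2 = 487 − 1 = 486 ⇒ r = 243.
Block count: b = v(v − 1)/6 = 487·486/6 = 236682/6 = 39447.
(Check via bk = vr: 39447·3 = 118341 = 487·243 = 118341 ✓.)

r = 243, b = 39447.


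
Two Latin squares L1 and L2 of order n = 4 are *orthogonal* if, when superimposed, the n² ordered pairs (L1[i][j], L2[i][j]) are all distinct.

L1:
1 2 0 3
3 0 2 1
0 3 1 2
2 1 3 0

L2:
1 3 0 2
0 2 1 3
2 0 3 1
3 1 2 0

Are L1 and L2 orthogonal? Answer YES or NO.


Form the n² = 16 superimposed pairs (L1[i][j], L2[i][j]), row by row (rows and columns indexed from 0):
row 0: (1,1) (2,3) (0,0) (3,2)
row 1: (3,0) (0,2) (2,1) (1,3)
row 2: (0,2) (3,0) (1,3) (2,1)
row 3: (2,3) (1,1) (3,2) (0,0)
Orthogonality requires all 16 pairs distinct.
But the pair (0,2) repeats: cell (1,1) has L1 = 0, L2 = 2, and cell (2,0) has L1 = 0, L2 = 2.
A repeated pair means some other pair never occurs (only 8 distinct pairs out of 16), so the squares are not orthogonal.
Conclusion: NO.

NO


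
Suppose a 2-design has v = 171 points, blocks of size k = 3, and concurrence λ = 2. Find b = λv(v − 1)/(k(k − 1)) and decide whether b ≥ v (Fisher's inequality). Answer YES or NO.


b = λv(v − 1)/(k(k − 1)) = 2·171·170/(3·2) = 58140/6 = 9690.
Compare with v = 171: b ≥ v, so Fisher's inequality holds.

YES


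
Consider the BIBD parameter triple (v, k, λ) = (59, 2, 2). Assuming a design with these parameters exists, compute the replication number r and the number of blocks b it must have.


Any 2-(v, k, λ) BIBD satisfies two necessary conditions:
  (i)  Each point sits in r blocks, and counting incidences through any fixed point gives r(k − 1) = λ(v − 1), so r = λ(v − 1)/(k − 1).
  (ii) Total incidences bk = vr, so b = vr/k.
Step 1: r = λ(v − 1)/(k − 1) = 2·(59 − 1)/(2 − 1) = 2·58/1 = 116/1 = 116.
Step 2: b = vr/k = 59·116/2 = 6844/2 = 3422.
Check integrality: r = 116 ∈ Z ✓, b = 3422 ∈ Z ✓.
(These identities are necessary conditions: they determine r and b for any design with these parameters, but do not by themselves prove that one exists.)

r = 116, b = 3422.


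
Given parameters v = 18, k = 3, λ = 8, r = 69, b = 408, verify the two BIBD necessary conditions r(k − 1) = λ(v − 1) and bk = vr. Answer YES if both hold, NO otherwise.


Condition (i): r(k − 1) = 69·2 = 138; λ(v − 1) = 8·17 = 136. Match? NO.
Condition (ii): bk = 408·3 = 1224; vr = 18·69 = 1242. Match? NO.
Both conditions hold? NO.

NO


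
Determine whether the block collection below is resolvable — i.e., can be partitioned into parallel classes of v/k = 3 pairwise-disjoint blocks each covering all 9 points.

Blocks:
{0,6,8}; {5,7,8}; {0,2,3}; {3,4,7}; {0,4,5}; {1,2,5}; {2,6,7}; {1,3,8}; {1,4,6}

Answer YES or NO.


v = 9, block size k = 3, number of blocks = 9.
For resolvability, blocks must partition into parallel classes of size v/k = 3.
Total blocks must therefore be a multiple of 3: 9 = 3·3 + 0 ⇒ divisible ✓.
Greedy packing gives 3 candidate class(es). Each should be a full parallel class (size 3, covers all 9 points).
  Class 1 (3 blocks): {0,6,8}; {3,4,7}; {1,2,5}. Points covered: [0, 1, 2, 3, 4, 5, 6, 7, 8].
  Class 2 (3 blocks): {5,7,8}; {0,2,3}; {1,4,6}. Points covered: [0, 1, 2, 3, 4, 5, 6, 7, 8].
  Class 3 (3 blocks): {0,4,5}; {2,6,7}; {1,3,8}. Points covered: [0, 1, 2, 3, 4, 5, 6, 7, 8].
All classes full (size 3)? YES. All classes cover every point? YES.
Resolvable? YES.

YES


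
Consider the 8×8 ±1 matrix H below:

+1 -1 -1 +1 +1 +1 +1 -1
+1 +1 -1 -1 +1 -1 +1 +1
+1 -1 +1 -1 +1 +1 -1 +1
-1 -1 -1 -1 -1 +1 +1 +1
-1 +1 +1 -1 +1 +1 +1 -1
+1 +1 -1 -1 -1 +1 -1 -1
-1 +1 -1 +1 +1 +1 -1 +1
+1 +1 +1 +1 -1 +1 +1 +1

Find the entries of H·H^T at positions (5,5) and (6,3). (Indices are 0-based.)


Row 3 of H: [-1, -1, -1, -1, -1, 1, 1, 1].
Row 5 of H: [1, 1, -1, -1, -1, 1, -1, -1].
Row 6 of H: [-1, 1, -1, 1, 1, 1, -1, 1].
(H·H^T)[5][5] = Σ_j H[5][j]·H[5][j] = (1)² + (1)² + (-1)² + (-1)² + (-1)² + (1)² + (-1)² + (-1)² = 1 + 1 + 1 + 1 + 1 + 1 + 1 + 1 = 8.
(H·H^T)[6][3] = Σ_j H[6][j]·H[3][j] = (-1)·(-1) + (1)·(-1) + (-1)·(-1) + (1)·(-1) + (1)·(-1) + (1)·(1) + (-1)·(1) + (1)·(1) = 1 + -1 + 1 + -1 + -1 + 1 + -1 + 1 = 0.
So rows 6 and 3 are orthogonal; the diagonal entry equals n = 8.

(5,5) entry = 8; (6,3) entry = 0.


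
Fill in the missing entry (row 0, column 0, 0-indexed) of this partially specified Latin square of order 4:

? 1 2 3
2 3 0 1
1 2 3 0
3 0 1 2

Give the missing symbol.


Row 0 contains symbols [1, 2, 3] — missing [0].
Column 0 contains symbols [1, 2, 3] — missing [0].
The missing symbol must appear in both missing sets; intersection = [0].
Therefore the hidden value is 0.

Missing value = 0.


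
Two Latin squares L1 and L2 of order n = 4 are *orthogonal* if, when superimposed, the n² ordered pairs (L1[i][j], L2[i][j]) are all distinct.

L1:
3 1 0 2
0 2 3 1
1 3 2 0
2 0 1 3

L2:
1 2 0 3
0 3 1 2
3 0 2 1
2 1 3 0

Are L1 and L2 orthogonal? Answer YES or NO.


Form the n² = 16 superimposed pairs (L1[i][j], L2[i][j]), row by row (rows and columns indexed from 0):
row 0: (3,1) (1,2) (0,0) (2,3)
row 1: (0,0) (2,3) (3,1) (1,2)
row 2: (1,3) (3,0) (2,2) (0,1)
row 3: (2,2) (0,1) (1,3) (3,0)
Orthogonality requires all 16 pairs distinct.
But the pair (0,0) repeats: cell (0,2) has L1 = 0, L2 = 0, and cell (1,0) has L1 = 0, L2 = 0.
A repeated pair means some other pair never occurs (only 8 distinct pairs out of 16), so the squares are not orthogonal.
Conclusion: NO.

NO


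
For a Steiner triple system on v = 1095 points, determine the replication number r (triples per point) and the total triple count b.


An STS(v) is a 2-(v, 3, 1) BIBD: block size k = 3, λ = 1.
Replication: r(k − 1) = λ(v − 1) ⇒ r·2 = 1095 − 1 = 1094 ⇒ r = 547.
Block count: b = v(v − 1)/6 = 1095·1094/6 = 1197930/6 = 199655.
(Check via bk = vr: 199655·3 = 598965 = 1095·547 = 598965 ✓.)

r = 547, b = 199655.


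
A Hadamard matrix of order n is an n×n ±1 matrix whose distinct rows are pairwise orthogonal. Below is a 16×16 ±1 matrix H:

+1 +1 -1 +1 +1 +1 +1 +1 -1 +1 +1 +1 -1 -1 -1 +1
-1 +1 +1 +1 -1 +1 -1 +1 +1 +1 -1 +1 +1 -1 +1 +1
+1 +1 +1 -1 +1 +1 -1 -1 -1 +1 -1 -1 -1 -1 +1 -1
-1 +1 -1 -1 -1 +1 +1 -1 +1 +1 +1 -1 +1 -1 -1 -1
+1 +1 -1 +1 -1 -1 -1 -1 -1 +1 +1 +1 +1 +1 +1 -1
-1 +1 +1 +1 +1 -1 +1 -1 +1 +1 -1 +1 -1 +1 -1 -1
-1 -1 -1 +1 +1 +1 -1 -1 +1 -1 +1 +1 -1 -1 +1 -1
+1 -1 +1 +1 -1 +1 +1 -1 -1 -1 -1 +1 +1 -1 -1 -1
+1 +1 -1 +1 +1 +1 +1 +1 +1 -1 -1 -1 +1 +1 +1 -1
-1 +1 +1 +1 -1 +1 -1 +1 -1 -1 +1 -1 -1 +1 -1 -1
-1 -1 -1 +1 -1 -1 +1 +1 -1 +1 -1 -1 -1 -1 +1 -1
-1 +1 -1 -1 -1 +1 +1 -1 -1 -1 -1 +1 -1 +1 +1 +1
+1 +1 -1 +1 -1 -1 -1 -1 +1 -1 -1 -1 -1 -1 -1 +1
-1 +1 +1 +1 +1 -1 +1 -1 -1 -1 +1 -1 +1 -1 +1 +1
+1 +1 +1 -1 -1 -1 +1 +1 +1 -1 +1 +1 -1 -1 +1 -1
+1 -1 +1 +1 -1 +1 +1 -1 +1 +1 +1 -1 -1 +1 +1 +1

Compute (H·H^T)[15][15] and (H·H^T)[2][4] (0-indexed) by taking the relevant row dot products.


Row 2 of H: [1, 1, 1, -1, 1, 1, -1, -1, -1, 1, -1, -1, -1, -1, 1, -1].
Row 4 of H: [1, 1, -1, 1, -1, -1, -1, -1, -1, 1, 1, 1, 1, 1, 1, -1].
Row 15 of H: [1, -1, 1, 1, -1, 1, 1, -1, 1, 1, 1, -1, -1, 1, 1, 1].
(H·H^T)[15][15] = Σ_j H[15][j]·H[15][j] = (1)² + (-1)² + (1)² + (1)² + (-1)² + (1)² + (1)² + (-1)² + (1)² + (1)² + (1)² + (-1)² + (-1)² + (1)² + (1)² + (1)² = 1 + 1 + 1 + 1 + 1 + 1 + 1 + 1 + 1 + 1 + 1 + 1 + 1 + 1 + 1 + 1 = 16.
(H·H^T)[2][4] = Σ_j H[2][j]·H[4][j] = (1)·(1) + (1)·(1) + (1)·(-1) + (-1)·(1) + (1)·(-1) + (1)·(-1) + (-1)·(-1) + (-1)·(-1) + (-1)·(-1) + (1)·(1) + (-1)·(1) + (-1)·(1) + (-1)·(1) + (-1)·(1) + (1)·(1) + (-1)·(-1) = 1 + 1 + -1 + -1 + -1 + -1 + 1 + 1 + 1 + 1 + -1 + -1 + -1 + -1 + 1 + 1 = 0.
So rows 2 and 4 are orthogonal; the diagonal entry equals n = 16.

(15,15) entry = 16; (2,4) entry = 0.


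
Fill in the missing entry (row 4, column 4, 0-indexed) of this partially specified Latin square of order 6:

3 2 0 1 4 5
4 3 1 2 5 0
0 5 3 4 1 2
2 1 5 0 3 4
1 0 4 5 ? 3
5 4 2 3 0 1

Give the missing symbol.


Row 4 contains symbols [0, 1, 3, 4, 5] — missing [2].
Column 4 contains symbols [0, 1, 3, 4, 5] — missing [2].
The missing symbol must appear in both missing sets; intersection = [2].
Therefore the hidden value is 2.

Missing value = 2.


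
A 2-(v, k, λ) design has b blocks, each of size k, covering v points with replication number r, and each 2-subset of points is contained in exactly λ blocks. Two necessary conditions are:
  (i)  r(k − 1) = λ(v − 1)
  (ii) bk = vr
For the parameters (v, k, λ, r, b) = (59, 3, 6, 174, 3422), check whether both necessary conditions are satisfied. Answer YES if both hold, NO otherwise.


Condition (i): r(k − 1) = 174·2 = 348; λ(v − 1) = 6·58 = 348. Match? YES.
Condition (ii): bk = 3422·3 = 10266; vr = 59·174 = 10266. Match? YES.
Both conditions hold? YES.

YES


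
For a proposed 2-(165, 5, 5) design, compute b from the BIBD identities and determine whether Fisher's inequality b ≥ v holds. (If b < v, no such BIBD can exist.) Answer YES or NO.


r = λ(v − 1)/(k − 1) = 5·164/4 = 205.
b = vr/k = 165·205/5 = 6765.
Fisher's inequality: b ≥ v ⇔ 6765 ≥ 165? YES.

YES


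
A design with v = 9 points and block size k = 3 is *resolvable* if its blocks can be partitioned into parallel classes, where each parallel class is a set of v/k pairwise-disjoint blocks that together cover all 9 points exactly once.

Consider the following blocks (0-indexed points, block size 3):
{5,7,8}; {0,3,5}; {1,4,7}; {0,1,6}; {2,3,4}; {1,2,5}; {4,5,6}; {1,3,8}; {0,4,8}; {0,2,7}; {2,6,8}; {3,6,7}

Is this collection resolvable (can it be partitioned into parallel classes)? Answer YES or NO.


v = 9, block size k = 3, number of blocks = 12.
For resolvability, blocks must partition into parallel classes of size v/k = 3.
Total blocks must therefore be a multiple of 3: 12 = 3·4 + 0 ⇒ divisible ✓.
Greedy packing gives 4 candidate class(es). Each should be a full parallel class (size 3, covers all 9 points).
  Class 1 (3 blocks): {5,7,8}; {0,1,6}; {2,3,4}. Points covered: [0, 1, 2, 3, 4, 5, 6, 7, 8].
  Class 2 (3 blocks): {0,3,5}; {1,4,7}; {2,6,8}. Points covered: [0, 1, 2, 3, 4, 5, 6, 7, 8].
  Class 3 (3 blocks): {1,2,5}; {0,4,8}; {3,6,7}. Points covered: [0, 1, 2, 3, 4, 5, 6, 7, 8].
  Class 4 (3 blocks): {4,5,6}; {1,3,8}; {0,2,7}. Points covered: [0, 1, 2, 3, 4, 5, 6, 7, 8].
All classes full (size 3)? YES. All classes cover every point? YES.
Resolvable? YES.

YES


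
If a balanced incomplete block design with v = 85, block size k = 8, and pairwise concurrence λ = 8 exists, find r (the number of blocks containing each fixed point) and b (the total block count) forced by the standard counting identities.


Any 2-(v, k, λ) BIBD satisfies two necessary conditions:
  (i)  Each point sits in r blocks, and counting incidences through any fixed point gives r(k − 1) = λ(v − 1), so r = λ(v − 1)/(k − 1).
  (ii) Total incidences bk = vr, so b = vr/k.
Step 1: r = λ(v − 1)/(k − 1) = 8·(85 − 1)/(8 − 1) = 8·84/7 = 672/7 = 96.
Step 2: b = vr/k = 85·96/8 = 8160/8 = 1020.
Check integrality: r = 96 ∈ Z ✓, b = 1020 ∈ Z ✓.
(These identities are necessary conditions: they determine r and b for any design with these parameters, but do not by themselves prove that one exists.)

r = 96, b = 1020.


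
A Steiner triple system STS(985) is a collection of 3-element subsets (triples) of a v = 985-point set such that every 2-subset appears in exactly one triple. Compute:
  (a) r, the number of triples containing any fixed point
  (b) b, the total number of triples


An STS(v) is a 2-(v, 3, 1) BIBD: block size k = 3, λ = 1.
Replication: r(k − 1) = λ(v − 1) ⇒ r·2 = 985 − 1 = 984 ⇒ r = 492.
Block count: bk = vr ⇒ b·3 = 985·492 = 484620 ⇒ b = 161540.
(Check via b = v(v − 1)/6 = 985·984/6 = 969240/6 = 161540.)

r = 492, b = 161540.


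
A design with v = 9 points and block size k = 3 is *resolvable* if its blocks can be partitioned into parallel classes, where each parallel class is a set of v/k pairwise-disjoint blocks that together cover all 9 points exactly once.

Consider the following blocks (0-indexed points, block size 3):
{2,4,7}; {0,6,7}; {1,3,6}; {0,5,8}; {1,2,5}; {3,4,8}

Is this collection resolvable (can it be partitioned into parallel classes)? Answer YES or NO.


v = 9, block size k = 3, number of blocks = 6.
For resolvability, blocks must partition into parallel classes of size v/k = 3.
Total blocks must therefore be a multiple of 3: 6 = 3·2 + 0 ⇒ divisible ✓.
Greedy packing gives 2 candidate class(es). Each should be a full parallel class (size 3, covers all 9 points).
  Class 1 (3 blocks): {2,4,7}; {1,3,6}; {0,5,8}. Points covered: [0, 1, 2, 3, 4, 5, 6, 7, 8].
  Class 2 (3 blocks): {0,6,7}; {1,2,5}; {3,4,8}. Points covered: [0, 1, 2, 3, 4, 5, 6, 7, 8].
All classes full (size 3)? YES. All classes cover every point? YES.
Resolvable? YES.

YES


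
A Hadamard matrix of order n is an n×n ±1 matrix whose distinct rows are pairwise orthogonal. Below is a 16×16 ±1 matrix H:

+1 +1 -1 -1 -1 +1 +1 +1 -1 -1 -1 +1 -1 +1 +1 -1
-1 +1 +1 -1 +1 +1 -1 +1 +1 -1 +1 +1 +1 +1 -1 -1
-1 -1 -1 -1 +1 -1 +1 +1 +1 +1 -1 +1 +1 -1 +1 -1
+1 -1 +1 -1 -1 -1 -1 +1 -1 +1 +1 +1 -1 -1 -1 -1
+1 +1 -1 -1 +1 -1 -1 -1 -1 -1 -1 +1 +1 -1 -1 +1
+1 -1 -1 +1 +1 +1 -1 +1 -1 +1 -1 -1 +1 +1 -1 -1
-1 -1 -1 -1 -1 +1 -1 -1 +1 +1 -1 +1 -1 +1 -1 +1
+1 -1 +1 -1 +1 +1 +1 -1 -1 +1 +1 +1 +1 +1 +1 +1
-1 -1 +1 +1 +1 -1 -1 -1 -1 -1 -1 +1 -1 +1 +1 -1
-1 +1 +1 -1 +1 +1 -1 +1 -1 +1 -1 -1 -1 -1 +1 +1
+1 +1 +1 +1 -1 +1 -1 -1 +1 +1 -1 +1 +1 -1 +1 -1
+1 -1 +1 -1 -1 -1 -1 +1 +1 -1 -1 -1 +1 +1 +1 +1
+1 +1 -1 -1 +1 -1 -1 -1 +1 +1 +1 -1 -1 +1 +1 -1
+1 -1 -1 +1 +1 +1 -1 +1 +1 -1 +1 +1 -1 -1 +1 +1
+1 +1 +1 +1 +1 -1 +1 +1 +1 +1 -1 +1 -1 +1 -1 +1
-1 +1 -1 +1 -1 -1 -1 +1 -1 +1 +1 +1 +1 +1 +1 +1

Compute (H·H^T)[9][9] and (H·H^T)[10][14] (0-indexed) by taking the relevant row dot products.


Row 9 of H: [-1, 1, 1, -1, 1, 1, -1, 1, -1, 1, -1, -1, -1, -1, 1, 1].
Row 10 of H: [1, 1, 1, 1, -1, 1, -1, -1, 1, 1, -1, 1, 1, -1, 1, -1].
Row 14 of H: [1, 1, 1, 1, 1, -1, 1, 1, 1, 1, -1, 1, -1, 1, -1, 1].
(H·H^T)[9][9] = Σ_j H[9][j]·H[9][j] = (-1)² + (1)² + (1)² + (-1)² + (1)² + (1)² + (-1)² + (1)² + (-1)² + (1)² + (-1)² + (-1)² + (-1)² + (-1)² + (1)² + (1)² = 1 + 1 + 1 + 1 + 1 + 1 + 1 + 1 + 1 + 1 + 1 + 1 + 1 + 1 + 1 + 1 = 16.
(H·H^T)[10][14] = Σ_j H[10][j]·H[14][j] = (1)·(1) + (1)·(1) + (1)·(1) + (1)·(1) + (-1)·(1) + (1)·(-1) + (-1)·(1) + (-1)·(1) + (1)·(1) + (1)·(1) + (-1)·(-1) + (1)·(1) + (1)·(-1) + (-1)·(1) + (1)·(-1) + (-1)·(1) = 1 + 1 + 1 + 1 + -1 + -1 + -1 + -1 + 1 + 1 + 1 + 1 + -1 + -1 + -1 + -1 = 0.
So rows 10 and 14 are orthogonal; the diagonal entry equals n = 16.

(9,9) entry = 16; (10,14) entry = 0.


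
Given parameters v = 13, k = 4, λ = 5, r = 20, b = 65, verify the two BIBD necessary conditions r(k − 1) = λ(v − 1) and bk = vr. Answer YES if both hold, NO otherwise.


Condition (i): r(k − 1) = 20·3 = 60; λ(v − 1) = 5·12 = 60. Match? YES.
Condition (ii): bk = 65·4 = 260; vr = 13·20 = 260. Match? YES.
Both conditions hold? YES.

YES


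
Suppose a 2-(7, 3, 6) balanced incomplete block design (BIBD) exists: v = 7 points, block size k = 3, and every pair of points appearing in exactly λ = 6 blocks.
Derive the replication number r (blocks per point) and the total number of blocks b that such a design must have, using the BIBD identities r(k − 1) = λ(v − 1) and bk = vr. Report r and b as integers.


Any 2-(v, k, λ) BIBD satisfies two necessary conditions:
  (i)  Each point sits in r blocks, and counting incidences through any fixed point gives r(k − 1) = λ(v − 1), so r = λ(v − 1)/(k − 1).
  (ii) Total incidences bk = vr, so b = vr/k.
Step 1: r = λ(v − 1)/(k − 1) = 6·(7 − 1)/(3 − 1) = 6·6/2 = 36/2 = 18.
Step 2: b = vr/k = 7·18/3 = 126/3 = 42.
Check integrality: r = 18 ∈ Z ✓, b = 42 ∈ Z ✓.
(These identities are necessary conditions: they determine r and b for any design with these parameters, but do not by themselves prove that one exists.)

r = 18, b = 42.


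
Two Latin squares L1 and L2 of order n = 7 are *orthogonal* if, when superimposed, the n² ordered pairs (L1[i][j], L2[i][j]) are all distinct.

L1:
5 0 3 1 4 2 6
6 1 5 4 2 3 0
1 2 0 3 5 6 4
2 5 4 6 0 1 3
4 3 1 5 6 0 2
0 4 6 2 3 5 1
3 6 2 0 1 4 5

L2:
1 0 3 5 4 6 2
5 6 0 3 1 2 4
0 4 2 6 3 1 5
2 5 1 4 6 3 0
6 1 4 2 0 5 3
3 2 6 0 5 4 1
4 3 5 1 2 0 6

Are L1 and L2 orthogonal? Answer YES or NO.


Form the n² = 49 superimposed pairs (L1[i][j], L2[i][j]), row by row (rows and columns indexed from 0):
row 0: (5,1) (0,0) (3,3) (1,5) (4,4) (2,6) (6,2)
row 1: (6,5) (1,6) (5,0) (4,3) (2,1) (3,2) (0,4)
row 2: (1,0) (2,4) (0,2) (3,6) (5,3) (6,1) (4,5)
row 3: (2,2) (5,5) (4,1) (6,4) (0,6) (1,3) (3,0)
row 4: (4,6) (3,1) (1,4) (5,2) (6,0) (0,5) (2,3)
row 5: (0,3) (4,2) (6,6) (2,0) (3,5) (5,4) (1,1)
row 6: (3,4) (6,3) (2,5) (0,1) (1,2) (4,0) (5,6)
Orthogonality requires all 49 pairs distinct.
Check by first coordinate: for each symbol s of L1, list the L2 entries in the n cells where L1 = s; they must all differ.
  L1 = 0: L2 entries (in reading order) 0, 4, 2, 6, 5, 3, 1 — all 7 distinct ✓
  L1 = 1: L2 entries (in reading order) 5, 6, 0, 3, 4, 1, 2 — all 7 distinct ✓
  L1 = 2: L2 entries (in reading order) 6, 1, 4, 2, 3, 0, 5 — all 7 distinct ✓
  L1 = 3: L2 entries (in reading order) 3, 2, 6, 0, 1, 5, 4 — all 7 distinct ✓
  L1 = 4: L2 entries (in reading order) 4, 3, 5, 1, 6, 2, 0 — all 7 distinct ✓
  L1 = 5: L2 entries (in reading order) 1, 0, 3, 5, 2, 4, 6 — all 7 distinct ✓
  L1 = 6: L2 entries (in reading order) 2, 5, 1, 4, 0, 6, 3 — all 7 distinct ✓
Every symbol of L1 meets every symbol of L2 exactly once, so all 49 pairs are distinct (49 of 49).
Conclusion: YES.

YES


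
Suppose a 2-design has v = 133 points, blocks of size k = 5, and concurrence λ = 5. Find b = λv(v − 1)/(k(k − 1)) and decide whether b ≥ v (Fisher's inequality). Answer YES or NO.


b = λv(v − 1)/(k(k − 1)) = 5·133·132/(5·4) = 87780/20 = 4389.
Compare with v = 133: b ≥ v, so Fisher's inequality holds.

YES


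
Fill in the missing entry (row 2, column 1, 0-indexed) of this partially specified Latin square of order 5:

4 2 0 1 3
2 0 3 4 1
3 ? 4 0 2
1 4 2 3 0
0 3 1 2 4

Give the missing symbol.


Row 2 contains symbols [0, 2, 3, 4] — missing [1].
Column 1 contains symbols [0, 2, 3, 4] — missing [1].
The missing symbol must appear in both missing sets; intersection = [1].
Therefore the hidden value is 1.

Missing value = 1.


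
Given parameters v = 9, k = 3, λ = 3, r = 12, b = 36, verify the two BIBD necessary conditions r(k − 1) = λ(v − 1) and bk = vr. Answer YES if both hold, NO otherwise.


Condition (i): r(k − 1) = 12·2 = 24; λ(v − 1) = 3·8 = 24. Match? YES.
Condition (ii): bk = 36·3 = 108; vr = 9·12 = 108. Match? YES.
Both conditions hold? YES.

YES


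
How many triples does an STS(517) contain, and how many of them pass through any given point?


An STS(v) is a 2-(v, 3, 1) BIBD: block size k = 3, λ = 1.
Replication: r(k − 1) = λ(v − 1) ⇒ r·2 = 517 − 1 = 516 ⇒ r = 258.
Block count: b = v(v − 1)/6 = 517·516/6 = 266772/6 = 44462.
(Check via bk = vr: 44462·3 = 133386 = 517·258 = 133386 ✓.)

r = 258, b = 44462.


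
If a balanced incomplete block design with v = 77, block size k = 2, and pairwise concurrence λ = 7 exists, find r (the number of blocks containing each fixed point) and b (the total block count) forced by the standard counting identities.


Any 2-(v, k, λ) BIBD satisfies two necessary conditions:
  (i)  Each point sits in r blocks, and counting incidences through any fixed point gives r(k − 1) = λ(v − 1), so r = λ(v − 1)/(k − 1).
  (ii) Total incidences bk = vr, so b = vr/k.
Step 1: r = λ(v − 1)/(k − 1) = 7·(77 − 1)/(2 − 1) = 7·76/1 = 532/1 = 532.
Step 2: b = vr/k = 77·532/2 = 40964/2 = 20482.
Check integrality: r = 532 ∈ Z ✓, b = 20482 ∈ Z ✓.
(These identities are necessary conditions: they determine r and b for any design with these parameters, but do not by themselves prove that one exists.)

r = 532, b = 20482.


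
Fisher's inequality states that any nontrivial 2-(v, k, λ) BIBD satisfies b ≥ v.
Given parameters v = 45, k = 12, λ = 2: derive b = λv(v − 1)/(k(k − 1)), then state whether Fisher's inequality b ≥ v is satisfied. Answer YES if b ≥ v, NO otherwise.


b = λv(v − 1)/(k(k − 1)) = 2·45·44/(12·11) = 3960/132 = 30.
Compare with v = 45: b < v, so Fisher's inequality fails.

NO


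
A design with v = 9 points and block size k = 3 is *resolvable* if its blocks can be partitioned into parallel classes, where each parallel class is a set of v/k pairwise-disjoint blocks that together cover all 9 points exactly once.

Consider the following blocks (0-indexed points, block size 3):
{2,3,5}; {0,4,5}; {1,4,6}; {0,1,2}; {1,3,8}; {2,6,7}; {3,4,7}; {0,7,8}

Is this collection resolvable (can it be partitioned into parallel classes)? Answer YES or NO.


v = 9, block size k = 3, number of blocks = 8.
For resolvability, blocks must partition into parallel classes of size v/k = 3.
Total blocks must therefore be a multiple of 3: 8 = 3·2 + 2 ⇒ not divisible ✗.
Resolvable? NO.

NO


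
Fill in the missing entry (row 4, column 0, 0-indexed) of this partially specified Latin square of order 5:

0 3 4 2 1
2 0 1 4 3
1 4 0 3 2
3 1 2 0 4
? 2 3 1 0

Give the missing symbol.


Row 4 contains symbols [0, 1, 2, 3] — missing [4].
Column 0 contains symbols [0, 1, 2, 3] — missing [4].
The missing symbol must appear in both missing sets; intersection = [4].
Therefore the hidden value is 4.

Missing value = 4.


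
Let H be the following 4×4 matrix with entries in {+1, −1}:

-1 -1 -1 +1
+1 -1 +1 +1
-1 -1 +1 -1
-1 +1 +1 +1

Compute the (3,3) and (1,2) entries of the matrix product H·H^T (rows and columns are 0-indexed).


Row 1 of H: [1, -1, 1, 1].
Row 2 of H: [-1, -1, 1, -1].
Row 3 of H: [-1, 1, 1, 1].
(H·H^T)[3][3] = Σ_j H[3][j]·H[3][j] = (-1)² + (1)² + (1)² + (1)² = 1 + 1 + 1 + 1 = 4.
(H·H^T)[1][2] = Σ_j H[1][j]·H[2][j] = (1)·(-1) + (-1)·(-1) + (1)·(1) + (1)·(-1) = -1 + 1 + 1 + -1 = 0.
So rows 1 and 2 are orthogonal; the diagonal entry equals n = 4.

(3,3) entry = 4; (1,2) entry = 0.


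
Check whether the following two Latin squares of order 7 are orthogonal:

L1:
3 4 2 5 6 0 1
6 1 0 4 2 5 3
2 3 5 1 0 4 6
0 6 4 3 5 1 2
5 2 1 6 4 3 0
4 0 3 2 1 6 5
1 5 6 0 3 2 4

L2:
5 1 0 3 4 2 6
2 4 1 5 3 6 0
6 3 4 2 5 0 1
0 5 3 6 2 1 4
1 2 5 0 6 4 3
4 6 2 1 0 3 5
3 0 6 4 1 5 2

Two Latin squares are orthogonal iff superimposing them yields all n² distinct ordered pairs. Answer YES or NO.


Form the n² = 49 superimposed pairs (L1[i][j], L2[i][j]), row by row (rows and columns indexed from 0):
row 0: (3,5) (4,1) (2,0) (5,3) (6,4) (0,2) (1,6)
row 1: (6,2) (1,4) (0,1) (4,5) (2,3) (5,6) (3,0)
row 2: (2,6) (3,3) (5,4) (1,2) (0,5) (4,0) (6,1)
row 3: (0,0) (6,5) (4,3) (3,6) (5,2) (1,1) (2,4)
row 4: (5,1) (2,2) (1,5) (6,0) (4,6) (3,4) (0,3)
row 5: (4,4) (0,6) (3,2) (2,1) (1,0) (6,3) (5,5)
row 6: (1,3) (5,0) (6,6) (0,4) (3,1) (2,5) (4,2)
Orthogonality requires all 49 pairs distinct.
Check by first coordinate: for each symbol s of L1, list the L2 entries in the n cells where L1 = s; they must all differ.
  L1 = 0: L2 entries (in reading order) 2, 1, 5, 0, 3, 6, 4 — all 7 distinct ✓
  L1 = 1: L2 entries (in reading order) 6, 4, 2, 1, 5, 0, 3 — all 7 distinct ✓
  L1 = 2: L2 entries (in reading order) 0, 3, 6, 4, 2, 1, 5 — all 7 distinct ✓
  L1 = 3: L2 entries (in reading order) 5, 0, 3, 6, 4, 2, 1 — all 7 distinct ✓
  L1 = 4: L2 entries (in reading order) 1, 5, 0, 3, 6, 4, 2 — all 7 distinct ✓
  L1 = 5: L2 entries (in reading order) 3, 6, 4, 2, 1, 5, 0 — all 7 distinct ✓
  L1 = 6: L2 entries (in reading order) 4, 2, 1, 5, 0, 3, 6 — all 7 distinct ✓
Every symbol of L1 meets every symbol of L2 exactly once, so all 49 pairs are distinct (49 of 49).
Conclusion: YES.

YES


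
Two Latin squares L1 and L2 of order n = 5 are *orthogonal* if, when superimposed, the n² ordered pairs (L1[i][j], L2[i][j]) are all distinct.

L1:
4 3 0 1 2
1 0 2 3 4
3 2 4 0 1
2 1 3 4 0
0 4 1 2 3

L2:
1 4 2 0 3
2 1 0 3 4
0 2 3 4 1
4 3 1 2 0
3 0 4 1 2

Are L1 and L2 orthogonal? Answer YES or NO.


Form the n² = 25 superimposed pairs (L1[i][j], L2[i][j]), row by row (rows and columns indexed from 0):
row 0: (4,1) (3,4) (0,2) (1,0) (2,3)
row 1: (1,2) (0,1) (2,0) (3,3) (4,4)
row 2: (3,0) (2,2) (4,3) (0,4) (1,1)
row 3: (2,4) (1,3) (3,1) (4,2) (0,0)
row 4: (0,3) (4,0) (1,4) (2,1) (3,2)
Orthogonality requires all 25 pairs distinct.
Check by first coordinate: for each symbol s of L1, list the L2 entries in the n cells where L1 = s; they must all differ.
  L1 = 0: L2 entries (in reading order) 2, 1, 4, 0, 3 — all 5 distinct ✓
  L1 = 1: L2 entries (in reading order) 0, 2, 1, 3, 4 — all 5 distinct ✓
  L1 = 2: L2 entries (in reading order) 3, 0, 2, 4, 1 — all 5 distinct ✓
  L1 = 3: L2 entries (in reading order) 4, 3, 0, 1, 2 — all 5 distinct ✓
  L1 = 4: L2 entries (in reading order) 1, 4, 3, 2, 0 — all 5 distinct ✓
Every symbol of L1 meets every symbol of L2 exactly once, so all 25 pairs are distinct (25 of 25).
Conclusion: YES.

YES


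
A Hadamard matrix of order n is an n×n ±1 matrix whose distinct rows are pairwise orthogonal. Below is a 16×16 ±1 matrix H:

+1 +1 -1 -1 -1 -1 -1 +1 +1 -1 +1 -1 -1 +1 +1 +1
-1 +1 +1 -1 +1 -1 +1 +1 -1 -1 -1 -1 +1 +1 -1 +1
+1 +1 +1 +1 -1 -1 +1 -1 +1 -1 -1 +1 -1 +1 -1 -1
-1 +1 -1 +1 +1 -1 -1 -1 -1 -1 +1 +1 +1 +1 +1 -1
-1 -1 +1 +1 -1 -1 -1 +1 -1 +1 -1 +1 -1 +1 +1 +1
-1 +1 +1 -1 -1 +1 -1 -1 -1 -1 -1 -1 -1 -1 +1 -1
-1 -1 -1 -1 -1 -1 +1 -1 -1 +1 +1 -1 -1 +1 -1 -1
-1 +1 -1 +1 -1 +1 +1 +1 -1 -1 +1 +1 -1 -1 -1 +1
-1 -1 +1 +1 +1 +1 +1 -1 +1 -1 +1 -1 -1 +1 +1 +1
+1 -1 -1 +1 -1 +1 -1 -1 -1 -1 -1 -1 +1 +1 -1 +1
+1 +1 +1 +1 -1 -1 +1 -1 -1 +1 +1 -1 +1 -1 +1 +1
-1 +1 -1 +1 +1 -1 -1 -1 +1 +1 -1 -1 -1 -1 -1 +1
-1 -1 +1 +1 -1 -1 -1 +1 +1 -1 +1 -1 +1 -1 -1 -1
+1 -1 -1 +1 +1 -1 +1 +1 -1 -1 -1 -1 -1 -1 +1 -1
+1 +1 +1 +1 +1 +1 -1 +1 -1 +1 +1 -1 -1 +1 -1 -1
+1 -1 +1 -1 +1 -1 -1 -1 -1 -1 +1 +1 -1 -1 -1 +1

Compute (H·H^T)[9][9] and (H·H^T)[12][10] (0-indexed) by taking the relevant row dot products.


Row 9 of H: [1, -1, -1, 1, -1, 1, -1, -1, -1, -1, -1, -1, 1, 1, -1, 1].
Row 10 of H: [1, 1, 1, 1, -1, -1, 1, -1, -1, 1, 1, -1, 1, -1, 1, 1].
Row 12 of H: [-1, -1, 1, 1, -1, -1, -1, 1, 1, -1, 1, -1, 1, -1, -1, -1].
(H·H^T)[9][9] = Σ_j H[9][j]·H[9][j] = (1)² + (-1)² + (-1)² + (1)² + (-1)² + (1)² + (-1)² + (-1)² + (-1)² + (-1)² + (-1)² + (-1)² + (1)² + (1)² + (-1)² + (1)² = 1 + 1 + 1 + 1 + 1 + 1 + 1 + 1 + 1 + 1 + 1 + 1 + 1 + 1 + 1 + 1 = 16.
(H·H^T)[12][10] = Σ_j H[12][j]·H[10][j] = (-1)·(1) + (-1)·(1) + (1)·(1) + (1)·(1) + (-1)·(-1) + (-1)·(-1) + (-1)·(1) + (1)·(-1) + (1)·(-1) + (-1)·(1) + (1)·(1) + (-1)·(-1) + (1)·(1) + (-1)·(-1) + (-1)·(1) + (-1)·(1) = -1 + -1 + 1 + 1 + 1 + 1 + -1 + -1 + -1 + -1 + 1 + 1 + 1 + 1 + -1 + -1 = 0.
So rows 12 and 10 are orthogonal; the diagonal entry equals n = 16.

(9,9) entry = 16; (12,10) entry = 0.


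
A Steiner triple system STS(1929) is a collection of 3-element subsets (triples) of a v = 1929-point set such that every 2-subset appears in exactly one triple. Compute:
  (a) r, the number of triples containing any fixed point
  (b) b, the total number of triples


An STS(v) is a 2-(v, 3, 1) BIBD: block size k = 3, λ = 1.
Replication: r(k − 1) = λ(v − 1) ⇒ r·2 = 1929 − 1 = 1928 ⇒ r = 964.
Block count: bk = vr ⇒ b·3 = 1929·964 = 1859556 ⇒ b = 619852.
(Check via b = v(v − 1)/6 = 1929·1928/6 = 3719112/6 = 619852.)

r = 964, b = 619852.


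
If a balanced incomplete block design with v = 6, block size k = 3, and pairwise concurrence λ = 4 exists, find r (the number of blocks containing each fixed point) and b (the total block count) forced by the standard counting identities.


Any 2-(v, k, λ) BIBD satisfies two necessary conditions:
  (i)  Each point sits in r blocks, and counting incidences through any fixed point gives r(k − 1) = λ(v − 1), so r = λ(v − 1)/(k − 1).
  (ii) Total incidences bk = vr, so b = vr/k.
Step 1: r = λ(v − 1)/(k − 1) = 4·(6 − 1)/(3 − 1) = 4·5/2 = 20/2 = 10.
Step 2: b = vr/k = 6·10/3 = 60/3 = 20.
Check integrality: r = 10 ∈ Z ✓, b = 20 ∈ Z ✓.
(These identities are necessary conditions: they determine r and b for any design with these parameters, but do not by themselves prove that one exists.)

r = 10, b = 20.


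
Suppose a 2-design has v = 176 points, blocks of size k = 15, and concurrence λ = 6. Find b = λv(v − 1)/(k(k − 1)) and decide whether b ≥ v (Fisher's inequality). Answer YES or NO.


b = λv(v − 1)/(k(k − 1)) = 6·176·175/(15·14) = 184800/210 = 880.
Compare with v = 176: b ≥ v, so Fisher's inequality holds.

YES


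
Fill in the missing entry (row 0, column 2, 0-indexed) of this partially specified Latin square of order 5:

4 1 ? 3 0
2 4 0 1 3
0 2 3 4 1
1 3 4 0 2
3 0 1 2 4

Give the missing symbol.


Row 0 contains symbols [0, 1, 3, 4] — missing [2].
Column 2 contains symbols [0, 1, 3, 4] — missing [2].
The missing symbol must appear in both missing sets; intersection = [2].
Therefore the hidden value is 2.

Missing value = 2.


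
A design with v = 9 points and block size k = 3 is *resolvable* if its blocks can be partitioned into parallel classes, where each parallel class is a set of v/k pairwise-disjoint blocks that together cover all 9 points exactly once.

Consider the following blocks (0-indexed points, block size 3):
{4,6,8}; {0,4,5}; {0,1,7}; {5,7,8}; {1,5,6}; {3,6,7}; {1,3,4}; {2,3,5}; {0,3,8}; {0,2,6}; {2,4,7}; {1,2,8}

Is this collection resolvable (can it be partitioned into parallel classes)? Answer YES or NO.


v = 9, block size k = 3, number of blocks = 12.
For resolvability, blocks must partition into parallel classes of size v/k = 3.
Total blocks must therefore be a multiple of 3: 12 = 3·4 + 0 ⇒ divisible ✓.
Greedy packing gives 4 candidate class(es). Each should be a full parallel class (size 3, covers all 9 points).
  Class 1 (3 blocks): {4,6,8}; {0,1,7}; {2,3,5}. Points covered: [0, 1, 2, 3, 4, 5, 6, 7, 8].
  Class 2 (3 blocks): {0,4,5}; {3,6,7}; {1,2,8}. Points covered: [0, 1, 2, 3, 4, 5, 6, 7, 8].
  Class 3 (3 blocks): {5,7,8}; {1,3,4}; {0,2,6}. Points covered: [0, 1, 2, 3, 4, 5, 6, 7, 8].
  Class 4 (3 blocks): {1,5,6}; {0,3,8}; {2,4,7}. Points covered: [0, 1, 2, 3, 4, 5, 6, 7, 8].
All classes full (size 3)? YES. All classes cover every point? YES.
Resolvable? YES.

YES


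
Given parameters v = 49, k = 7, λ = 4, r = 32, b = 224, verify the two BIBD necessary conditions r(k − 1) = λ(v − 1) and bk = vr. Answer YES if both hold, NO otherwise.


Condition (i): r(k − 1) = 32·6 = 192; λ(v − 1) = 4·48 = 192. Match? YES.
Condition (ii): bk = 224·7 = 1568; vr = 49·32 = 1568. Match? YES.
Both conditions hold? YES.

YES


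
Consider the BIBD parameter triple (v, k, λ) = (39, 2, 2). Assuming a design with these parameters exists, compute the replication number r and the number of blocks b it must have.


Any 2-(v, k, λ) BIBD satisfies two necessary conditions:
  (i)  Each point sits in r blocks, and counting incidences through any fixed point gives r(k − 1) = λ(v − 1), so r = λ(v − 1)/(k − 1).
  (ii) Total incidences bk = vr, so b = vr/k.
Step 1: r = λ(v − 1)/(k − 1) = 2·(39 − 1)/(2 − 1) = 2·38/1 = 76/1 = 76.
Step 2: b = vr/k = 39·76/2 = 2964/2 = 1482.
Check integrality: r = 76 ∈ Z ✓, b = 1482 ∈ Z ✓.
(These identities are necessary conditions: they determine r and b for any design with these parameters, but do not by themselves prove that one exists.)

r = 76, b = 1482.


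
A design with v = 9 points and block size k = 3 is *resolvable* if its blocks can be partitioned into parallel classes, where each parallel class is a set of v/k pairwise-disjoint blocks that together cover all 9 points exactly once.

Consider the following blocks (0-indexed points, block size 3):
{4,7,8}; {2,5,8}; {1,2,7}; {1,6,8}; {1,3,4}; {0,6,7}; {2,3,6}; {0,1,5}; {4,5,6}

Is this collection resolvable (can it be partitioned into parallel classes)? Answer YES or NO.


v = 9, block size k = 3, number of blocks = 9.
For resolvability, blocks must partition into parallel classes of size v/k = 3.
Total blocks must therefore be a multiple of 3: 9 = 3·3 + 0 ⇒ divisible ✓.
Consider block {1,2,7}. The only other block(s) in the collection disjoint from it are {4,5,6} — just 1 block(s). Any parallel class containing {1,2,7} would need 2 other blocks each disjoint from it, so no parallel class of size 3 can contain {1,2,7}.
Since every block must belong to some parallel class in a resolution, the collection cannot be partitioned into parallel classes.
Resolvable? NO.

NO
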